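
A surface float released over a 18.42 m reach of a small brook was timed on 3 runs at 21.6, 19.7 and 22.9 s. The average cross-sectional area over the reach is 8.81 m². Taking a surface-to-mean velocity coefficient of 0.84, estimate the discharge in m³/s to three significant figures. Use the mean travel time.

6.37 m³/s

t̄ = (21.6 + 19.7 + 22.9) / 3 = 21.4 s
v_surface = L / t̄ = 18.42 / 21.4 = 0.8607 m/s
v_mean = 0.84 × 0.8607 = 0.7230 m/s
Q = A × v_mean = 8.81 × 0.7230 = 6.370 m³/s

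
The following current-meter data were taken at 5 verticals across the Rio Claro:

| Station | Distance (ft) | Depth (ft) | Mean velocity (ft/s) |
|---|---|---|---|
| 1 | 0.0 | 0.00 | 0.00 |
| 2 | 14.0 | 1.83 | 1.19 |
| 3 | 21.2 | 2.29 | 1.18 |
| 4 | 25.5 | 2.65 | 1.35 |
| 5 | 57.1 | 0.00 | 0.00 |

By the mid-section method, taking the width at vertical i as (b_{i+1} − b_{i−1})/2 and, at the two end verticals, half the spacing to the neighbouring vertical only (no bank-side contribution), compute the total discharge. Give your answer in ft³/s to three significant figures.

w_2 = (21.2 − 0.0)/2 = 10.6 ft; q_2 = 1.19 × 1.83 × 10.6 = 23.08 ft³/s
w_3 = (25.5 − 14.0)/2 = 5.75 ft; q_3 = 1.18 × 2.29 × 5.75 = 15.54 ft³/s
w_4 = (57.1 − 21.2)/2 = 17.95 ft; q_4 = 1.35 × 2.65 × 17.95 = 64.22 ft³/s
Stations 1, 5 contribute zero (depth or velocity is 0).
Q = Σ qᵢ = 102.8 ft³/s

103 ft³/s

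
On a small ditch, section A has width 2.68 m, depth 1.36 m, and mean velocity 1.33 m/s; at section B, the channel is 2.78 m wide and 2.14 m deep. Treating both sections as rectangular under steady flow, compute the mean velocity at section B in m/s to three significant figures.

0.815 m/s

Q = A₁V₁ = (2.68×1.36) × 1.33 = 4.848 m³/s
A₂ = 2.78 × 2.14 = 5.949 m²
V₂ = Q/A₂ = 4.848/5.949 = 0.8148 m/s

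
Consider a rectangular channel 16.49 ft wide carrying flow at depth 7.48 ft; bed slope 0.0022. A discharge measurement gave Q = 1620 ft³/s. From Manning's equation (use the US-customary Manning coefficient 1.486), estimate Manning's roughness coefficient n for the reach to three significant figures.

A = b·y = 16.49 × 7.48 = 123.3 ft²
P = b + 2y = 16.49 + 2×7.48 = 31.45 ft
R = A/P = 123.3/31.45 = 3.922 ft
n = (1.486/Q)·A·R^(2/3)·S^(1/2) = (1.486/1620) × 123.3 × 2.487 × 0.04690 = 0.01320

0.0132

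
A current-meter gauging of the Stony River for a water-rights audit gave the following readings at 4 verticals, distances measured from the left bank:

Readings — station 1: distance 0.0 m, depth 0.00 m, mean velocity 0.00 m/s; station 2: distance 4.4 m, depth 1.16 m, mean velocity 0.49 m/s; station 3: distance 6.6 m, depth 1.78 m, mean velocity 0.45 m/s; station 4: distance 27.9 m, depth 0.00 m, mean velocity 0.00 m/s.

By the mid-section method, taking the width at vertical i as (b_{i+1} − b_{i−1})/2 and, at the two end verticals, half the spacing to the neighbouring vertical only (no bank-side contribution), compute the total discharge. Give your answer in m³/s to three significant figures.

11.3 m³/s

w_2 = (6.6 − 0.0)/2 = 3.3 m; q_2 = 0.49 × 1.16 × 3.3 = 1.876 m³/s
w_3 = (27.9 − 4.4)/2 = 11.75 m; q_3 = 0.45 × 1.78 × 11.75 = 9.412 m³/s
Stations 1, 4 contribute zero (depth or velocity is 0).
Q = Σ qᵢ = 11.29 m³/s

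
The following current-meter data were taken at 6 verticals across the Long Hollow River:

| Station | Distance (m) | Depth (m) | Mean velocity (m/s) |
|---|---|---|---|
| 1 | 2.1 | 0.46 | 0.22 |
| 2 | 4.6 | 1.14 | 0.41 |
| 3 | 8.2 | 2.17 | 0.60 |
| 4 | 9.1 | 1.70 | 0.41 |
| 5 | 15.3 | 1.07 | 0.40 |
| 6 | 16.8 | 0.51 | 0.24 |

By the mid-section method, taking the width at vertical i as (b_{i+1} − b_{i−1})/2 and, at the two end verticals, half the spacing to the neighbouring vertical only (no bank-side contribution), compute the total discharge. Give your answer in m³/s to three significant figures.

w_1 = (4.6 − 2.1)/2 = 1.25 m; q_1 = 0.22 × 0.46 × 1.25 = 0.1265 m³/s
w_2 = (8.2 − 2.1)/2 = 3.05 m; q_2 = 0.41 × 1.14 × 3.05 = 1.426 m³/s
w_3 = (9.1 − 4.6)/2 = 2.25 m; q_3 = 0.60 × 2.17 × 2.25 = 2.930 m³/s
w_4 = (15.3 − 8.2)/2 = 3.55 m; q_4 = 0.41 × 1.70 × 3.55 = 2.474 m³/s
w_5 = (16.8 − 9.1)/2 = 3.85 m; q_5 = 0.40 × 1.07 × 3.85 = 1.648 m³/s
w_6 = (16.8 − 15.3)/2 = 0.75 m; q_6 = 0.24 × 0.51 × 0.75 = 0.09180 m³/s
Q = Σ qᵢ = 8.696 m³/s

8.70 m³/s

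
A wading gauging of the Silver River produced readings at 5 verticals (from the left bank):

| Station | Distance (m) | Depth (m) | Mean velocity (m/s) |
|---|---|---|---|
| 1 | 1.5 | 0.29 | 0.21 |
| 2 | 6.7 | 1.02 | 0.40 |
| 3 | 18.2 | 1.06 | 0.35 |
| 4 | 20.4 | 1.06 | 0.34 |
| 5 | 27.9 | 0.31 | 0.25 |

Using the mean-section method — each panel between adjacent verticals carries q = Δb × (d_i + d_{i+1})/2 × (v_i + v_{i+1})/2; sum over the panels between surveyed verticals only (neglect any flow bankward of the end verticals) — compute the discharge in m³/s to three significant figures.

Panel 1-2: Δb = 5.2 m, d̄ = (0.29+1.02)/2 = 0.655, v̄ = (0.21+0.40)/2 = 0.305 → q = 5.2×0.655×0.305 = 1.039 m³/s
Panel 2-3: Δb = 11.5 m, d̄ = (1.02+1.06)/2 = 1.04, v̄ = (0.40+0.35)/2 = 0.375 → q = 11.5×1.04×0.375 = 4.485 m³/s
Panel 3-4: Δb = 2.2 m, d̄ = (1.06+1.06)/2 = 1.06, v̄ = (0.35+0.34)/2 = 0.345 → q = 2.2×1.06×0.345 = 0.8045 m³/s
Panel 4-5: Δb = 7.5 m, d̄ = (1.06+0.31)/2 = 0.685, v̄ = (0.34+0.25)/2 = 0.295 → q = 7.5×0.685×0.295 = 1.516 m³/s
Q = Σ q = 7.844 m³/s

7.84 m³/s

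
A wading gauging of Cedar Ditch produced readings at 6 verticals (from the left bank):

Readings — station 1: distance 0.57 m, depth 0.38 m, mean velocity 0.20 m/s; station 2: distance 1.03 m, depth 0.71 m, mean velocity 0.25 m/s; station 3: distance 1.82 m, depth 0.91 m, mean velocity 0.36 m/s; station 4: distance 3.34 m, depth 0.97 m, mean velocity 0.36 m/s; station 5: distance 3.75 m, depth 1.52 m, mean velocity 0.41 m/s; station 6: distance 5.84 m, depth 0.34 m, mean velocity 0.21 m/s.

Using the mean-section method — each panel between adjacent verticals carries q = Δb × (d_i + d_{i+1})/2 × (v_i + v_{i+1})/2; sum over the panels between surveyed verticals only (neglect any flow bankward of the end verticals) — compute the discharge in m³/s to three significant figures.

1.57 m³/s

Panel 1-2: Δb = 0.46 m, d̄ = (0.38+0.71)/2 = 0.545, v̄ = (0.20+0.25)/2 = 0.225 → q = 0.46×0.545×0.225 = 0.05641 m³/s
Panel 2-3: Δb = 0.79 m, d̄ = (0.71+0.91)/2 = 0.81, v̄ = (0.25+0.36)/2 = 0.305 → q = 0.79×0.81×0.305 = 0.1952 m³/s
Panel 3-4: Δb = 1.52 m, d̄ = (0.91+0.97)/2 = 0.94, v̄ = (0.36+0.36)/2 = 0.36 → q = 1.52×0.94×0.36 = 0.5144 m³/s
Panel 4-5: Δb = 0.41 m, d̄ = (0.97+1.52)/2 = 1.245, v̄ = (0.36+0.41)/2 = 0.385 → q = 0.41×1.245×0.385 = 0.1965 m³/s
Panel 5-6: Δb = 2.09 m, d̄ = (1.52+0.34)/2 = 0.93, v̄ = (0.41+0.21)/2 = 0.31 → q = 2.09×0.93×0.31 = 0.6025 m³/s
Q = Σ q = 1.565 m³/s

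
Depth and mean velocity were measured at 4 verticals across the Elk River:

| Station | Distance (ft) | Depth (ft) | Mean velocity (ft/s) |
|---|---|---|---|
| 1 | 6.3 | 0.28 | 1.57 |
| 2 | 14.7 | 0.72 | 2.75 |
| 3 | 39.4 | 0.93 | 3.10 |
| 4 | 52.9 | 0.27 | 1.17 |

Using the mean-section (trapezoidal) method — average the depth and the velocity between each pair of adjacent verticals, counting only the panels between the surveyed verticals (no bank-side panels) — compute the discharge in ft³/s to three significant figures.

Panel 1-2: Δb = 8.4 ft, d̄ = (0.28+0.72)/2 = 0.5, v̄ = (1.57+2.75)/2 = 2.16 → q = 8.4×0.5×2.16 = 9.072 ft³/s
Panel 2-3: Δb = 24.7 ft, d̄ = (0.72+0.93)/2 = 0.825, v̄ = (2.75+3.10)/2 = 2.925 → q = 24.7×0.825×2.925 = 59.60 ft³/s
Panel 3-4: Δb = 13.5 ft, d̄ = (0.93+0.27)/2 = 0.6, v̄ = (3.10+1.17)/2 = 2.135 → q = 13.5×0.6×2.135 = 17.29 ft³/s
Q = Σ q = 85.97 ft³/s

86.0 ft³/s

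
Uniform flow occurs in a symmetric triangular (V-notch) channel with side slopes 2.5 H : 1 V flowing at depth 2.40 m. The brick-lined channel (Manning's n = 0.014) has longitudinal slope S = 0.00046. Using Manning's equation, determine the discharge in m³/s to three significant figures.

23.7 m³/s

A = z·y² = 2.5×2.40² = 14.40 m²
P = 2y√(1+z²) = 2×2.40×√(1+2.5²) = 12.92 m
R = A/P = 14.40/12.92 = 1.114 m
Q = (1/n)·A·R^(2/3)·S^(1/2) = (1/0.014) × 14.40 × 1.114^(2/3) × 0.00046^(1/2) = 23.71 m³/s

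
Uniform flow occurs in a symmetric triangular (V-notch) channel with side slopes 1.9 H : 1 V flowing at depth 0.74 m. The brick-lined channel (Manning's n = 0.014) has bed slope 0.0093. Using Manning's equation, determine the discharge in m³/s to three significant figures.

3.40 m³/s

A = z·y² = 1.9×0.74² = 1.040 m²
P = 2y√(1+z²) = 2×0.74×√(1+1.9²) = 3.178 m
R = A/P = 1.040/3.178 = 0.3274 m
Q = (1/n)·A·R^(2/3)·S^(1/2) = (1/0.014) × 1.040 × 0.3274^(2/3) × 0.0093^(1/2) = 3.405 m³/s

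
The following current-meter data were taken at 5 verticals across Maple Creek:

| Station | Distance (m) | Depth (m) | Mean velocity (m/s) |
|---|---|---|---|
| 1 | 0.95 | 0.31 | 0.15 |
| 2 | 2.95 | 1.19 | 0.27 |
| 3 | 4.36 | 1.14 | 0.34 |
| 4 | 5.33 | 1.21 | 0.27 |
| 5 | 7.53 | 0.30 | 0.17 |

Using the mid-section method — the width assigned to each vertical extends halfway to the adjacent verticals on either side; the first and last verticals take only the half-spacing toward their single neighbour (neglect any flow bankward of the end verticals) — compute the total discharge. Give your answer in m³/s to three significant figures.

1.63 m³/s

w_1 = (2.95 − 0.95)/2 = 1 m; q_1 = 0.15 × 0.31 × 1 = 0.04650 m³/s
w_2 = (4.36 − 0.95)/2 = 1.705 m; q_2 = 0.27 × 1.19 × 1.705 = 0.5478 m³/s
w_3 = (5.33 − 2.95)/2 = 1.19 m; q_3 = 0.34 × 1.14 × 1.19 = 0.4612 m³/s
w_4 = (7.53 − 4.36)/2 = 1.585 m; q_4 = 0.27 × 1.21 × 1.585 = 0.5178 m³/s
w_5 = (7.53 − 5.33)/2 = 1.1 m; q_5 = 0.17 × 0.30 × 1.1 = 0.05610 m³/s
Q = Σ qᵢ = 1.629 m³/s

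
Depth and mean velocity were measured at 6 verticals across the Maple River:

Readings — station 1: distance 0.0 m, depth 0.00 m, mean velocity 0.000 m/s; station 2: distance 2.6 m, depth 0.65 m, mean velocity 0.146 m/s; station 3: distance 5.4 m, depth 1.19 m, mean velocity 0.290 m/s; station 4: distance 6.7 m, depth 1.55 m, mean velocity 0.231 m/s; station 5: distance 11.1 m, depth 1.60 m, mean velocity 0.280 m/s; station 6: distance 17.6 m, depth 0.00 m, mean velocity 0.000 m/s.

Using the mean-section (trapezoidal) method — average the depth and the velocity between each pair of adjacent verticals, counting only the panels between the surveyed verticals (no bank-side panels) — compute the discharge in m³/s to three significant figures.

3.59 m³/s

Panel 1-2: Δb = 2.6 m, d̄ = (0.00+0.65)/2 = 0.325, v̄ = (0.000+0.146)/2 = 0.073 → q = 2.6×0.325×0.073 = 0.06169 m³/s
Panel 2-3: Δb = 2.8 m, d̄ = (0.65+1.19)/2 = 0.92, v̄ = (0.146+0.290)/2 = 0.218 → q = 2.8×0.92×0.218 = 0.5616 m³/s
Panel 3-4: Δb = 1.3 m, d̄ = (1.19+1.55)/2 = 1.37, v̄ = (0.290+0.231)/2 = 0.2605 → q = 1.3×1.37×0.2605 = 0.4640 m³/s
Panel 4-5: Δb = 4.4 m, d̄ = (1.55+1.60)/2 = 1.575, v̄ = (0.231+0.280)/2 = 0.2555 → q = 4.4×1.575×0.2555 = 1.771 m³/s
Panel 5-6: Δb = 6.5 m, d̄ = (1.60+0.00)/2 = 0.8, v̄ = (0.280+0.000)/2 = 0.14 → q = 6.5×0.8×0.14 = 0.7280 m³/s
Q = Σ q = 3.586 m³/s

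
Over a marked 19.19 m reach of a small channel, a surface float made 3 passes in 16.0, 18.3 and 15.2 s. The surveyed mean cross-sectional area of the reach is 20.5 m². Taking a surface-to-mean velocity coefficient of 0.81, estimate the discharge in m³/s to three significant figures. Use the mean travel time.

19.3 m³/s

t̄ = (16.0 + 18.3 + 15.2) / 3 = 16.5 s
v_surface = L / t̄ = 19.19 / 16.5 = 1.163 m/s
v_mean = 0.81 × 1.163 = 0.9421 m/s
Q = A × v_mean = 20.5 × 0.9421 = 19.31 m³/s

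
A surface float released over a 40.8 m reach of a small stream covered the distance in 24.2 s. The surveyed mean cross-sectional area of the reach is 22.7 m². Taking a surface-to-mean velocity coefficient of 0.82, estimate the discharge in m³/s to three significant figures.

31.4 m³/s

v_surface = L / t̄ = 40.8 / 24.2 = 1.686 m/s
v_mean = 0.82 × 1.686 = 1.382 m/s
Q = A × v_mean = 22.7 × 1.382 = 31.38 m³/s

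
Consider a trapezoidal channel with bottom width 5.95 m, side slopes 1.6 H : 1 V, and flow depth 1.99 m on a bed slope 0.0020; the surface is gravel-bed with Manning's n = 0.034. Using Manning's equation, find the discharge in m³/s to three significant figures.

A = (b + z·y)·y = (5.95 + 1.6×1.99)×1.99 = 18.18 m²
P = b + 2y√(1+z²) = 5.95 + 2×1.99×√(1+1.6²) = 13.46 m
R = A/P = 18.18/13.46 = 1.350 m
Q = (1/n)·A·R^(2/3)·S^(1/2) = (1/0.034) × 18.18 × 1.350^(2/3) × 0.0020^(1/2) = 29.21 m³/s

29.2 m³/s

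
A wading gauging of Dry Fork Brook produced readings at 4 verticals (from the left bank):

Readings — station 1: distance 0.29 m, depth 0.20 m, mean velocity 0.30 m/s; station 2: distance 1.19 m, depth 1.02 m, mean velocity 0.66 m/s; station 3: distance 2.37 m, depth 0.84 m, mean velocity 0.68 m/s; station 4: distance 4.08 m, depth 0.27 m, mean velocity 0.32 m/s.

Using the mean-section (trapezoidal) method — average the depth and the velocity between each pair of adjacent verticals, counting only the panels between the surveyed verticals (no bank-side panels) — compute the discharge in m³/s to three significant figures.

1.47 m³/s

Panel 1-2: Δb = 0.9 m, d̄ = (0.20+1.02)/2 = 0.61, v̄ = (0.30+0.66)/2 = 0.48 → q = 0.9×0.61×0.48 = 0.2635 m³/s
Panel 2-3: Δb = 1.18 m, d̄ = (1.02+0.84)/2 = 0.93, v̄ = (0.66+0.68)/2 = 0.67 → q = 1.18×0.93×0.67 = 0.7353 m³/s
Panel 3-4: Δb = 1.71 m, d̄ = (0.84+0.27)/2 = 0.555, v̄ = (0.68+0.32)/2 = 0.5 → q = 1.71×0.555×0.5 = 0.4745 m³/s
Q = Σ q = 1.473 m³/s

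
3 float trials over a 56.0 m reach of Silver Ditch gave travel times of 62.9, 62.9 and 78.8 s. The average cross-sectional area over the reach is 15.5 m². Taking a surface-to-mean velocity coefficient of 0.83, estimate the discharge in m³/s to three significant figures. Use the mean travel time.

t̄ = (62.9 + 62.9 + 78.8) / 3 = 68.2 s
v_surface = L / t̄ = 56.0 / 68.2 = 0.8211 m/s
v_mean = 0.83 × 0.8211 = 0.6815 m/s
Q = A × v_mean = 15.5 × 0.6815 = 10.56 m³/s

10.6 m³/s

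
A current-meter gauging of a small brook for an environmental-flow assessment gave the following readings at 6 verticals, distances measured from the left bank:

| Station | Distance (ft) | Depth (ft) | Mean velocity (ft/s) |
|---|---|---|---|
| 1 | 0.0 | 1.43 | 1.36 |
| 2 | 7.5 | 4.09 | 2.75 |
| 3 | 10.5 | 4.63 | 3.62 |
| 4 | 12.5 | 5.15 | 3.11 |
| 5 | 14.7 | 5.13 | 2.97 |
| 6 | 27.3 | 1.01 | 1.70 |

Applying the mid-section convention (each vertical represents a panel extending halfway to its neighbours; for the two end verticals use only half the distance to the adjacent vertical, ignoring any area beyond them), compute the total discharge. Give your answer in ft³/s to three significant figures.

w_1 = (7.5 − 0.0)/2 = 3.75 ft; q_1 = 1.36 × 1.43 × 3.75 = 7.293 ft³/s
w_2 = (10.5 − 0.0)/2 = 5.25 ft; q_2 = 2.75 × 4.09 × 5.25 = 59.05 ft³/s
w_3 = (12.5 − 7.5)/2 = 2.5 ft; q_3 = 3.62 × 4.63 × 2.5 = 41.90 ft³/s
w_4 = (14.7 − 10.5)/2 = 2.1 ft; q_4 = 3.11 × 5.15 × 2.1 = 33.63 ft³/s
w_5 = (27.3 − 12.5)/2 = 7.4 ft; q_5 = 2.97 × 5.13 × 7.4 = 112.7 ft³/s
w_6 = (27.3 − 14.7)/2 = 6.3 ft; q_6 = 1.70 × 1.01 × 6.3 = 10.82 ft³/s
Q = Σ qᵢ = 265.4 ft³/s

265 ft³/s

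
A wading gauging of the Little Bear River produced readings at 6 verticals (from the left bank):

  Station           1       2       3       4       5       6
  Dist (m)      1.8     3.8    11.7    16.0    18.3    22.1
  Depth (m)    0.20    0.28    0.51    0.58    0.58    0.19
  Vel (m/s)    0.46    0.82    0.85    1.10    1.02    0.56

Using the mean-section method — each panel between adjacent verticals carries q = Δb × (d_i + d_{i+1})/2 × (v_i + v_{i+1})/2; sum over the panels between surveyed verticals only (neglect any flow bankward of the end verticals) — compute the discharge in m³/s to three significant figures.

Panel 1-2: Δb = 2 m, d̄ = (0.20+0.28)/2 = 0.24, v̄ = (0.46+0.82)/2 = 0.64 → q = 2×0.24×0.64 = 0.3072 m³/s
Panel 2-3: Δb = 7.9 m, d̄ = (0.28+0.51)/2 = 0.395, v̄ = (0.82+0.85)/2 = 0.835 → q = 7.9×0.395×0.835 = 2.606 m³/s
Panel 3-4: Δb = 4.3 m, d̄ = (0.51+0.58)/2 = 0.545, v̄ = (0.85+1.10)/2 = 0.975 → q = 4.3×0.545×0.975 = 2.285 m³/s
Panel 4-5: Δb = 2.3 m, d̄ = (0.58+0.58)/2 = 0.58, v̄ = (1.10+1.02)/2 = 1.06 → q = 2.3×0.58×1.06 = 1.414 m³/s
Panel 5-6: Δb = 3.8 m, d̄ = (0.58+0.19)/2 = 0.385, v̄ = (1.02+0.56)/2 = 0.79 → q = 3.8×0.385×0.79 = 1.156 m³/s
Q = Σ q = 7.768 m³/s

7.77 m³/s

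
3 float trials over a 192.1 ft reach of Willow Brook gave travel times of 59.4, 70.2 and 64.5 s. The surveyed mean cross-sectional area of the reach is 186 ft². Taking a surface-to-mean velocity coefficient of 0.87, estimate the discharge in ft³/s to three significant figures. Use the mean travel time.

t̄ = (59.4 + 70.2 + 64.5) / 3 = 64.7 s
v_surface = L / t̄ = 192.1 / 64.7 = 2.969 ft/s
v_mean = 0.87 × 2.969 = 2.583 ft/s
Q = A × v_mean = 186 × 2.583 = 480.5 ft³/s

480 ft³/s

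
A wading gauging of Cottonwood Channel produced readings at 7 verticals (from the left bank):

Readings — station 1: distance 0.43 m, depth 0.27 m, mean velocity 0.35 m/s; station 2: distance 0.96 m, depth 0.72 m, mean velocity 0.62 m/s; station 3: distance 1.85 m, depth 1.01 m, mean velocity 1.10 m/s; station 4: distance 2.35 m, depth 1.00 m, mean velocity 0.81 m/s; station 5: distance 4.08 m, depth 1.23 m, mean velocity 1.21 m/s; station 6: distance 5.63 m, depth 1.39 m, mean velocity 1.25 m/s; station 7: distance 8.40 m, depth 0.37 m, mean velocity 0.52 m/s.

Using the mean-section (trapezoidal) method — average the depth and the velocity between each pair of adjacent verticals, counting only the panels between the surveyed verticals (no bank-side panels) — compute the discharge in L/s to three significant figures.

Panel 1-2: Δb = 0.53 m, d̄ = (0.27+0.72)/2 = 0.495, v̄ = (0.35+0.62)/2 = 0.485 → q = 0.53×0.495×0.485 = 0.1272 m³/s
Panel 2-3: Δb = 0.89 m, d̄ = (0.72+1.01)/2 = 0.865, v̄ = (0.62+1.10)/2 = 0.86 → q = 0.89×0.865×0.86 = 0.6621 m³/s
Panel 3-4: Δb = 0.5 m, d̄ = (1.01+1.00)/2 = 1.005, v̄ = (1.10+0.81)/2 = 0.955 → q = 0.5×1.005×0.955 = 0.4799 m³/s
Panel 4-5: Δb = 1.73 m, d̄ = (1.00+1.23)/2 = 1.115, v̄ = (0.81+1.21)/2 = 1.01 → q = 1.73×1.115×1.01 = 1.948 m³/s
Panel 5-6: Δb = 1.55 m, d̄ = (1.23+1.39)/2 = 1.31, v̄ = (1.21+1.25)/2 = 1.23 → q = 1.55×1.31×1.23 = 2.498 m³/s
Panel 6-7: Δb = 2.77 m, d̄ = (1.39+0.37)/2 = 0.88, v̄ = (1.25+0.52)/2 = 0.885 → q = 2.77×0.88×0.885 = 2.157 m³/s
Q = Σ q = 7.872 m³/s
= 7.872 × 1000 = 7872 L/s

7870 L/s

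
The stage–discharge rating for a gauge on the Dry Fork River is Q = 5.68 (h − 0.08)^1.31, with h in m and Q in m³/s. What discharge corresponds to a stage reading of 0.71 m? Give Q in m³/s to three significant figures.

3.10 m³/s

Q = 5.68 × (0.71 − 0.08)^1.31 = 5.68 × 0.63^1.31 = 3.101 m³/s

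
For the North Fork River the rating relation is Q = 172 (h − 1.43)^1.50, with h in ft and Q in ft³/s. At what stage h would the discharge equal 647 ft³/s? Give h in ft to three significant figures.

3.85 ft

h − h₀ = (Q/C)^(1/b) = (647/172)^(1/1.50) = 2.419 ft
h = 1.43 + 2.419 = 3.849 ft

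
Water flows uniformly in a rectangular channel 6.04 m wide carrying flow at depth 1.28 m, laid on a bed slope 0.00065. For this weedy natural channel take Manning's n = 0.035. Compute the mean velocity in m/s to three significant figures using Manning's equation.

0.679 m/s

A = b·y = 6.04 × 1.28 = 7.731 m²
P = b + 2y = 6.04 + 2×1.28 = 8.600 m
R = A/P = 7.731/8.600 = 0.8990 m
Q = (1/n)·A·R^(2/3)·S^(1/2) = (1/0.035) × 7.731 × 0.8990^(2/3) × 0.00065^(1/2) = 5.246 m³/s
V = Q/A = 5.246/7.731 = 0.6785 m/s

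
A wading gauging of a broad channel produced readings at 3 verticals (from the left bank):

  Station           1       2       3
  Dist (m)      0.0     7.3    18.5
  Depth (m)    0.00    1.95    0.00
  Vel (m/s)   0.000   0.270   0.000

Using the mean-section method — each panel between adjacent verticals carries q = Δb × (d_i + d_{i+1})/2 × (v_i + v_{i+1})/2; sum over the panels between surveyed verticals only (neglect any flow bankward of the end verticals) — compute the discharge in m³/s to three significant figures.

Panel 1-2: Δb = 7.3 m, d̄ = (0.00+1.95)/2 = 0.975, v̄ = (0.000+0.270)/2 = 0.135 → q = 7.3×0.975×0.135 = 0.9609 m³/s
Panel 2-3: Δb = 11.2 m, d̄ = (1.95+0.00)/2 = 0.975, v̄ = (0.270+0.000)/2 = 0.135 → q = 11.2×0.975×0.135 = 1.474 m³/s
Q = Σ q = 2.435 m³/s

2.44 m³/s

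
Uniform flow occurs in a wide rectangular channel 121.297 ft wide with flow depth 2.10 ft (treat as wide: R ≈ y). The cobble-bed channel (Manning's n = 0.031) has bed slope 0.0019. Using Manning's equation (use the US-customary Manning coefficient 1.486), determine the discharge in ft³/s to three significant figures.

A = b·y = 121.297 × 2.10 = 254.7 ft²
Wide channel: R ≈ y = 2.10 ft
Q = (1.486/n)·A·R^(2/3)·S^(1/2) = (1.486/0.031) × 254.7 × 2.100^(2/3) × 0.0019^(1/2) = 872.8 ft³/s

873 ft³/s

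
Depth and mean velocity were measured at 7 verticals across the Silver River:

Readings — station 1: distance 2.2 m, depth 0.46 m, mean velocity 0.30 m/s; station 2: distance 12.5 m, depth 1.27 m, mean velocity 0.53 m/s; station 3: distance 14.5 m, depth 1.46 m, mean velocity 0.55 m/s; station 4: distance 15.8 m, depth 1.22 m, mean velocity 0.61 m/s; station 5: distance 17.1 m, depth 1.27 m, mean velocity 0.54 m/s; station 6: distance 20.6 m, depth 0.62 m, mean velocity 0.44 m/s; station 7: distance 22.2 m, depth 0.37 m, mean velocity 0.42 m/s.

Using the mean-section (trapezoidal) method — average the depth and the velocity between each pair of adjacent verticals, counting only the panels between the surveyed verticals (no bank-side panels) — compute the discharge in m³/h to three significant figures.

32700 m³/h

Panel 1-2: Δb = 10.3 m, d̄ = (0.46+1.27)/2 = 0.865, v̄ = (0.30+0.53)/2 = 0.415 → q = 10.3×0.865×0.415 = 3.697 m³/s
Panel 2-3: Δb = 2 m, d̄ = (1.27+1.46)/2 = 1.365, v̄ = (0.53+0.55)/2 = 0.54 → q = 2×1.365×0.54 = 1.474 m³/s
Panel 3-4: Δb = 1.3 m, d̄ = (1.46+1.22)/2 = 1.34, v̄ = (0.55+0.61)/2 = 0.58 → q = 1.3×1.34×0.58 = 1.010 m³/s
Panel 4-5: Δb = 1.3 m, d̄ = (1.22+1.27)/2 = 1.245, v̄ = (0.61+0.54)/2 = 0.575 → q = 1.3×1.245×0.575 = 0.9306 m³/s
Panel 5-6: Δb = 3.5 m, d̄ = (1.27+0.62)/2 = 0.945, v̄ = (0.54+0.44)/2 = 0.49 → q = 3.5×0.945×0.49 = 1.621 m³/s
Panel 6-7: Δb = 1.6 m, d̄ = (0.62+0.37)/2 = 0.495, v̄ = (0.44+0.42)/2 = 0.43 → q = 1.6×0.495×0.43 = 0.3406 m³/s
Q = Σ q = 9.074 m³/s
= 9.074 × 3600 = 32670 m³/h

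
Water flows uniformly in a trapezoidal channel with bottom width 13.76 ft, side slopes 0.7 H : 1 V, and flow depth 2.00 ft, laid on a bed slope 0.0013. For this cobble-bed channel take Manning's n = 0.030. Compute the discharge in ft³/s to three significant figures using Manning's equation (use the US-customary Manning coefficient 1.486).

74.9 ft³/s

A = (b + z·y)·y = (13.76 + 0.7×2.00)×2.00 = 30.32 ft²
P = b + 2y√(1+z²) = 13.76 + 2×2.00×√(1+0.7²) = 18.64 ft
R = A/P = 30.32/18.64 = 1.626 ft
Q = (1.486/n)·A·R^(2/3)·S^(1/2) = (1.486/0.030) × 30.32 × 1.626^(2/3) × 0.0013^(1/2) = 74.89 ft³/s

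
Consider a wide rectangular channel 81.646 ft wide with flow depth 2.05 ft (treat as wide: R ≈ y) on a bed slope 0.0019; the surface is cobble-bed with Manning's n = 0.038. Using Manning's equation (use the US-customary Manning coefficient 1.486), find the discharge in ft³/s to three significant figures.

460 ft³/s

A = b·y = 81.646 × 2.05 = 167.4 ft²
Wide channel: R ≈ y = 2.05 ft
Q = (1.486/n)·A·R^(2/3)·S^(1/2) = (1.486/0.038) × 167.4 × 2.050^(2/3) × 0.0019^(1/2) = 460.4 ft³/s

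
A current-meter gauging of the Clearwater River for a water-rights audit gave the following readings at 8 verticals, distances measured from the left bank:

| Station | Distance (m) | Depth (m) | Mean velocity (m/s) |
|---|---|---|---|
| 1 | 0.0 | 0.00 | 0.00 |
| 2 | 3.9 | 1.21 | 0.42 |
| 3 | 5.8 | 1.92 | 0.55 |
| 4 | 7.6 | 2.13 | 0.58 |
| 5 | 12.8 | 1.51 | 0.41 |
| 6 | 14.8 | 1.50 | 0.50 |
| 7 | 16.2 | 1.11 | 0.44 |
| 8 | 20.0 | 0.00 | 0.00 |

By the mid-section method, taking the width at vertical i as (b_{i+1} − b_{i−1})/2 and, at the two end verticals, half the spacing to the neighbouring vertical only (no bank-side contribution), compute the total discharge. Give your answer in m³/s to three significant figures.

w_2 = (5.8 − 0.0)/2 = 2.9 m; q_2 = 0.42 × 1.21 × 2.9 = 1.474 m³/s
w_3 = (7.6 − 3.9)/2 = 1.85 m; q_3 = 0.55 × 1.92 × 1.85 = 1.954 m³/s
w_4 = (12.8 − 5.8)/2 = 3.5 m; q_4 = 0.58 × 2.13 × 3.5 = 4.324 m³/s
w_5 = (14.8 − 7.6)/2 = 3.6 m; q_5 = 0.41 × 1.51 × 3.6 = 2.229 m³/s
w_6 = (16.2 − 12.8)/2 = 1.7 m; q_6 = 0.50 × 1.50 × 1.7 = 1.275 m³/s
w_7 = (20.0 − 14.8)/2 = 2.6 m; q_7 = 0.44 × 1.11 × 2.6 = 1.270 m³/s
Stations 1, 8 contribute zero (depth or velocity is 0).
Q = Σ qᵢ = 12.52 m³/s

12.5 m³/s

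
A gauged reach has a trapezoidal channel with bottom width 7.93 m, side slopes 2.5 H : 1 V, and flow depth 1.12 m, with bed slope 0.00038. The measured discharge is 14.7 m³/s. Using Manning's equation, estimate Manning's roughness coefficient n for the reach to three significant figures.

A = (b + z·y)·y = (7.93 + 2.5×1.12)×1.12 = 12.02 m²
P = b + 2y√(1+z²) = 7.93 + 2×1.12×√(1+2.5²) = 13.96 m
R = A/P = 12.02/13.96 = 0.8608 m
n = (1/Q)·A·R^(2/3)·S^(1/2) = (1/14.7) × 12.02 × 0.9049 × 0.01949 = 0.01442

0.0144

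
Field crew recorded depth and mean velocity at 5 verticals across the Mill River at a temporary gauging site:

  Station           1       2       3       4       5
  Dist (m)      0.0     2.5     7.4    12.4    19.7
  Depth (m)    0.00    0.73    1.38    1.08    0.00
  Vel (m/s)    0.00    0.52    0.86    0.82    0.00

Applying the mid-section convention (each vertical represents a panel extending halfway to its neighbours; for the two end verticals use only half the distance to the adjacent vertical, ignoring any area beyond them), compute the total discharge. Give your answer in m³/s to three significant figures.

w_2 = (7.4 − 0.0)/2 = 3.7 m; q_2 = 0.52 × 0.73 × 3.7 = 1.405 m³/s
w_3 = (12.4 − 2.5)/2 = 4.95 m; q_3 = 0.86 × 1.38 × 4.95 = 5.875 m³/s
w_4 = (19.7 − 7.4)/2 = 6.15 m; q_4 = 0.82 × 1.08 × 6.15 = 5.446 m³/s
Stations 1, 5 contribute zero (depth or velocity is 0).
Q = Σ qᵢ = 12.73 m³/s

12.7 m³/s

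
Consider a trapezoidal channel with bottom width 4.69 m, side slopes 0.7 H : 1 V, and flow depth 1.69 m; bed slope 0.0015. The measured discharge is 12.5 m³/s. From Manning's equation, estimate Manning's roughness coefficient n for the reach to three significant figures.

A = (b + z·y)·y = (4.69 + 0.7×1.69)×1.69 = 9.925 m²
P = b + 2y√(1+z²) = 4.69 + 2×1.69×√(1+0.7²) = 8.816 m
R = A/P = 9.925/8.816 = 1.126 m
n = (1/Q)·A·R^(2/3)·S^(1/2) = (1/12.5) × 9.925 × 1.082 × 0.03873 = 0.03328

0.0333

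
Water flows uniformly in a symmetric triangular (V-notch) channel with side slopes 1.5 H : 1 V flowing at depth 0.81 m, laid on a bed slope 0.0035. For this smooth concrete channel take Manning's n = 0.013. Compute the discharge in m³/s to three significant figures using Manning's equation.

2.17 m³/s

A = z·y² = 1.5×0.81² = 0.9842 m²
P = 2y√(1+z²) = 2×0.81×√(1+1.5²) = 2.920 m
R = A/P = 0.9842/2.920 = 0.3370 m
Q = (1/n)·A·R^(2/3)·S^(1/2) = (1/0.013) × 0.9842 × 0.3370^(2/3) × 0.0035^(1/2) = 2.169 m³/s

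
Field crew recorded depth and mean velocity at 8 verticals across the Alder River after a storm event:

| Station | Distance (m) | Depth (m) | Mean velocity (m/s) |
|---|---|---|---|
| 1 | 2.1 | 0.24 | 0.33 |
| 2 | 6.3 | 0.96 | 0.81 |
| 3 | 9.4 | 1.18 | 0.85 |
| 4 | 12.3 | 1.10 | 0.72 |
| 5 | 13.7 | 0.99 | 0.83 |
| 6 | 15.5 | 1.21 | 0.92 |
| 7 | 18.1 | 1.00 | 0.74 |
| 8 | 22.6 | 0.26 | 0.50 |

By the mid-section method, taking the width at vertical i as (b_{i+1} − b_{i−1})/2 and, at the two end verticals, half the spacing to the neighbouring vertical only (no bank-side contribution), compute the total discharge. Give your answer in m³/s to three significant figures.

14.4 m³/s

w_1 = (6.3 − 2.1)/2 = 2.1 m; q_1 = 0.33 × 0.24 × 2.1 = 0.1663 m³/s
w_2 = (9.4 − 2.1)/2 = 3.65 m; q_2 = 0.81 × 0.96 × 3.65 = 2.838 m³/s
w_3 = (12.3 − 6.3)/2 = 3 m; q_3 = 0.85 × 1.18 × 3 = 3.009 m³/s
w_4 = (13.7 − 9.4)/2 = 2.15 m; q_4 = 0.72 × 1.10 × 2.15 = 1.703 m³/s
w_5 = (15.5 − 12.3)/2 = 1.6 m; q_5 = 0.83 × 0.99 × 1.6 = 1.315 m³/s
w_6 = (18.1 − 13.7)/2 = 2.2 m; q_6 = 0.92 × 1.21 × 2.2 = 2.449 m³/s
w_7 = (22.6 − 15.5)/2 = 3.55 m; q_7 = 0.74 × 1.00 × 3.55 = 2.627 m³/s
w_8 = (22.6 − 18.1)/2 = 2.25 m; q_8 = 0.50 × 0.26 × 2.25 = 0.2925 m³/s
Q = Σ qᵢ = 14.40 m³/s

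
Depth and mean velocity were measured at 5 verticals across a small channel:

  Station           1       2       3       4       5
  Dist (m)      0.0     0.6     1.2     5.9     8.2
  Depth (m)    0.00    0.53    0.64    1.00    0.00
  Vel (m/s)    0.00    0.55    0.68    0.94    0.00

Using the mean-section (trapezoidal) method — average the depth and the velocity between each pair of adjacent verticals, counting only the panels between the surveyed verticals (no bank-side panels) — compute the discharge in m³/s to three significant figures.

3.92 m³/s

Panel 1-2: Δb = 0.6 m, d̄ = (0.00+0.53)/2 = 0.265, v̄ = (0.00+0.55)/2 = 0.275 → q = 0.6×0.265×0.275 = 0.04373 m³/s
Panel 2-3: Δb = 0.6 m, d̄ = (0.53+0.64)/2 = 0.585, v̄ = (0.55+0.68)/2 = 0.615 → q = 0.6×0.585×0.615 = 0.2159 m³/s
Panel 3-4: Δb = 4.7 m, d̄ = (0.64+1.00)/2 = 0.82, v̄ = (0.68+0.94)/2 = 0.81 → q = 4.7×0.82×0.81 = 3.122 m³/s
Panel 4-5: Δb = 2.3 m, d̄ = (1.00+0.00)/2 = 0.5, v̄ = (0.94+0.00)/2 = 0.47 → q = 2.3×0.5×0.47 = 0.5405 m³/s
Q = Σ q = 3.922 m³/s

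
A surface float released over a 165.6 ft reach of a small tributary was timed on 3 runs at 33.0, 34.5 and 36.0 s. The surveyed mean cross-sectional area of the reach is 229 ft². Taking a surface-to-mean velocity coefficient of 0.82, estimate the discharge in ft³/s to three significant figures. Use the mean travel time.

t̄ = (33.0 + 34.5 + 36.0) / 3 = 34.5 s
v_surface = L / t̄ = 165.6 / 34.5 = 4.800 ft/s
v_mean = 0.82 × 4.800 = 3.936 ft/s
Q = A × v_mean = 229 × 3.936 = 901.3 ft³/s

901 ft³/s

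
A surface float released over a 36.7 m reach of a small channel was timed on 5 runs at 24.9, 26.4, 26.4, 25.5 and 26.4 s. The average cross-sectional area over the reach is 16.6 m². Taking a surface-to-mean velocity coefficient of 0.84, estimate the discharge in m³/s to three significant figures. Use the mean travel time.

t̄ = (24.9 + 26.4 + 26.4 + 25.5 + 26.4) / 5 = 25.92 s
v_surface = L / t̄ = 36.7 / 25.92 = 1.416 m/s
v_mean = 0.84 × 1.416 = 1.189 m/s
Q = A × v_mean = 16.6 × 1.189 = 19.74 m³/s

19.7 m³/s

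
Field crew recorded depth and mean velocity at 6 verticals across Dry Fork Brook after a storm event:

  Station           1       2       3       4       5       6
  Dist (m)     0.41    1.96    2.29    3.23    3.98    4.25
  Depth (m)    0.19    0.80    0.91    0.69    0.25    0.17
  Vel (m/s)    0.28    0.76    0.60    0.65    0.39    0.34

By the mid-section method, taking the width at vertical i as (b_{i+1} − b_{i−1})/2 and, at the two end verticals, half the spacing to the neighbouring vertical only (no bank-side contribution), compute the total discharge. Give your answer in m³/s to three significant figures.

w_1 = (1.96 − 0.41)/2 = 0.775 m; q_1 = 0.28 × 0.19 × 0.775 = 0.04123 m³/s
w_2 = (2.29 − 0.41)/2 = 0.94 m; q_2 = 0.76 × 0.80 × 0.94 = 0.5715 m³/s
w_3 = (3.23 − 1.96)/2 = 0.635 m; q_3 = 0.60 × 0.91 × 0.635 = 0.3467 m³/s
w_4 = (3.98 − 2.29)/2 = 0.845 m; q_4 = 0.65 × 0.69 × 0.845 = 0.3790 m³/s
w_5 = (4.25 − 3.23)/2 = 0.51 m; q_5 = 0.39 × 0.25 × 0.51 = 0.04973 m³/s
w_6 = (4.25 − 3.98)/2 = 0.135 m; q_6 = 0.34 × 0.17 × 0.135 = 0.007803 m³/s
Q = Σ qᵢ = 1.396 m³/s

1.40 m³/s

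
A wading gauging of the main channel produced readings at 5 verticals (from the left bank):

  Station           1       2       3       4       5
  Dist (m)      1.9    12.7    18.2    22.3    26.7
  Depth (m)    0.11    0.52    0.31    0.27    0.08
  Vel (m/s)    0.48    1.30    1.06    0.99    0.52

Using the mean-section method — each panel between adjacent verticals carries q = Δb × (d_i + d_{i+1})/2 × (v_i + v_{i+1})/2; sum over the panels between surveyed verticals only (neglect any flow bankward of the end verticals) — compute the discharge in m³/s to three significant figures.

Panel 1-2: Δb = 10.8 m, d̄ = (0.11+0.52)/2 = 0.315, v̄ = (0.48+1.30)/2 = 0.89 → q = 10.8×0.315×0.89 = 3.028 m³/s
Panel 2-3: Δb = 5.5 m, d̄ = (0.52+0.31)/2 = 0.415, v̄ = (1.30+1.06)/2 = 1.18 → q = 5.5×0.415×1.18 = 2.693 m³/s
Panel 3-4: Δb = 4.1 m, d̄ = (0.31+0.27)/2 = 0.29, v̄ = (1.06+0.99)/2 = 1.025 → q = 4.1×0.29×1.025 = 1.219 m³/s
Panel 4-5: Δb = 4.4 m, d̄ = (0.27+0.08)/2 = 0.175, v̄ = (0.99+0.52)/2 = 0.755 → q = 4.4×0.175×0.755 = 0.5814 m³/s
Q = Σ q = 7.521 m³/s

7.52 m³/s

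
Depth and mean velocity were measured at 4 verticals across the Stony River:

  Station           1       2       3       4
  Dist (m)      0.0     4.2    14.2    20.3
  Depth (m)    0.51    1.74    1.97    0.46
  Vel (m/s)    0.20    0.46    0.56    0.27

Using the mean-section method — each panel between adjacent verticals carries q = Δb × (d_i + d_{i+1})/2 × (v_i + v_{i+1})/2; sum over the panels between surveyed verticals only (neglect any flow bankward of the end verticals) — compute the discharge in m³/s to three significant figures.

14.1 m³/s

Panel 1-2: Δb = 4.2 m, d̄ = (0.51+1.74)/2 = 1.125, v̄ = (0.20+0.46)/2 = 0.33 → q = 4.2×1.125×0.33 = 1.559 m³/s
Panel 2-3: Δb = 10 m, d̄ = (1.74+1.97)/2 = 1.855, v̄ = (0.46+0.56)/2 = 0.51 → q = 10×1.855×0.51 = 9.461 m³/s
Panel 3-4: Δb = 6.1 m, d̄ = (1.97+0.46)/2 = 1.215, v̄ = (0.56+0.27)/2 = 0.415 → q = 6.1×1.215×0.415 = 3.076 m³/s
Q = Σ q = 14.10 m³/s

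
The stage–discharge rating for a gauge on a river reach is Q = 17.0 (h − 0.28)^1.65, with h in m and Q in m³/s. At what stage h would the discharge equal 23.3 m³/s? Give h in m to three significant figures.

1.49 m

h − h₀ = (Q/C)^(1/b) = (23.3/17.0)^(1/1.65) = 1.211 m
h = 0.28 + 1.211 = 1.491 m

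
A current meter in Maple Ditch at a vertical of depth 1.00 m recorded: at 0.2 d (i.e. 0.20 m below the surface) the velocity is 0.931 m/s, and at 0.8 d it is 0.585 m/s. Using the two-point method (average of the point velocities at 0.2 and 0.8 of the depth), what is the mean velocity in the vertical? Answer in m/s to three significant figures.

0.758 m/s

v̄ = (0.931 + 0.585) / 2 = 0.7580 m/s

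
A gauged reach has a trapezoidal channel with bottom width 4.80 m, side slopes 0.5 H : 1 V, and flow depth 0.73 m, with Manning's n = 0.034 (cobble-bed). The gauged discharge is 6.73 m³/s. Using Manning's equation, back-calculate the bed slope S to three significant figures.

A = (b + z·y)·y = (4.80 + 0.5×0.73)×0.73 = 3.770 m²
P = b + 2y√(1+z²) = 4.80 + 2×0.73×√(1+0.5²) = 6.432 m
R = A/P = 3.770/6.432 = 0.5862 m
S = (Q·n / (1·A·R^(2/3)))² = (6.73×0.034 / (1×3.770×0.7004))² = 0.007508

0.00751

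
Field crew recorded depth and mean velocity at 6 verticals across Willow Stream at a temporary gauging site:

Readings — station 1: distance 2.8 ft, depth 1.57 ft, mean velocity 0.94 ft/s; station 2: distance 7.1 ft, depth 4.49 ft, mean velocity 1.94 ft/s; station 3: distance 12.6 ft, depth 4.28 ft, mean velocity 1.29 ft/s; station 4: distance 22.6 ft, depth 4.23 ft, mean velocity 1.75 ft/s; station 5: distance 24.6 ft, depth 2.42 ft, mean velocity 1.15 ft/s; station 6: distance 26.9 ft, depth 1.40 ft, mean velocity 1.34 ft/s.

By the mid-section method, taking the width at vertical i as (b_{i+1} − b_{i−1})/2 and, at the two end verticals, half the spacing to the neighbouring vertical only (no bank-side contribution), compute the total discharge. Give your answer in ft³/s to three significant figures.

w_1 = (7.1 − 2.8)/2 = 2.15 ft; q_1 = 0.94 × 1.57 × 2.15 = 3.173 ft³/s
w_2 = (12.6 − 2.8)/2 = 4.9 ft; q_2 = 1.94 × 4.49 × 4.9 = 42.68 ft³/s
w_3 = (22.6 − 7.1)/2 = 7.75 ft; q_3 = 1.29 × 4.28 × 7.75 = 42.79 ft³/s
w_4 = (24.6 − 12.6)/2 = 6 ft; q_4 = 1.75 × 4.23 × 6 = 44.42 ft³/s
w_5 = (26.9 − 22.6)/2 = 2.15 ft; q_5 = 1.15 × 2.42 × 2.15 = 5.983 ft³/s
w_6 = (26.9 − 24.6)/2 = 1.15 ft; q_6 = 1.34 × 1.40 × 1.15 = 2.157 ft³/s
Q = Σ qᵢ = 141.2 ft³/s

141 ft³/s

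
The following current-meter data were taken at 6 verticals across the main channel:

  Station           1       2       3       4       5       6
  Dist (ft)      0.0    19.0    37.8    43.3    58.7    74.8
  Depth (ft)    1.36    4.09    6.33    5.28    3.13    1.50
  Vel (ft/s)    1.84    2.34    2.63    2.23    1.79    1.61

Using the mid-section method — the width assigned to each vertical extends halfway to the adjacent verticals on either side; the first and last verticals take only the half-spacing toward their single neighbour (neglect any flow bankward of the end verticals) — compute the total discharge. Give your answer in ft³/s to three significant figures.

w_1 = (19.0 − 0.0)/2 = 9.5 ft; q_1 = 1.84 × 1.36 × 9.5 = 23.77 ft³/s
w_2 = (37.8 − 0.0)/2 = 18.9 ft; q_2 = 2.34 × 4.09 × 18.9 = 180.9 ft³/s
w_3 = (43.3 − 19.0)/2 = 12.15 ft; q_3 = 2.63 × 6.33 × 12.15 = 202.3 ft³/s
w_4 = (58.7 − 37.8)/2 = 10.45 ft; q_4 = 2.23 × 5.28 × 10.45 = 123.0 ft³/s
w_5 = (74.8 − 43.3)/2 = 15.75 ft; q_5 = 1.79 × 3.13 × 15.75 = 88.24 ft³/s
w_6 = (74.8 − 58.7)/2 = 8.05 ft; q_6 = 1.61 × 1.50 × 8.05 = 19.44 ft³/s
Q = Σ qᵢ = 637.7 ft³/s

638 ft³/s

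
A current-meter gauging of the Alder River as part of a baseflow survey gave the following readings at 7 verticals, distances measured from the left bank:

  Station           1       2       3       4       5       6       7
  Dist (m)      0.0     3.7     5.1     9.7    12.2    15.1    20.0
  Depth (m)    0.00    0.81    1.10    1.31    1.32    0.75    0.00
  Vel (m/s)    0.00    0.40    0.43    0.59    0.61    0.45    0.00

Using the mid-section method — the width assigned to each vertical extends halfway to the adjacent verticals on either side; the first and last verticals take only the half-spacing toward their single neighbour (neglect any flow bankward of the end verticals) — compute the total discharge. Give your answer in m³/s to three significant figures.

w_2 = (5.1 − 0.0)/2 = 2.55 m; q_2 = 0.40 × 0.81 × 2.55 = 0.8262 m³/s
w_3 = (9.7 − 3.7)/2 = 3 m; q_3 = 0.43 × 1.10 × 3 = 1.419 m³/s
w_4 = (12.2 − 5.1)/2 = 3.55 m; q_4 = 0.59 × 1.31 × 3.55 = 2.744 m³/s
w_5 = (15.1 − 9.7)/2 = 2.7 m; q_5 = 0.61 × 1.32 × 2.7 = 2.174 m³/s
w_6 = (20.0 − 12.2)/2 = 3.9 m; q_6 = 0.45 × 0.75 × 3.9 = 1.316 m³/s
Stations 1, 7 contribute zero (depth or velocity is 0).
Q = Σ qᵢ = 8.479 m³/s

8.48 m³/s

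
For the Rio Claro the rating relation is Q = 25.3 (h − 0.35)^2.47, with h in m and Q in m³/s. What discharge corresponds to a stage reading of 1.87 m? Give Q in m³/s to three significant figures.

71.2 m³/s

Q = 25.3 × (1.87 − 0.35)^2.47 = 25.3 × 1.52^2.47 = 71.17 m³/s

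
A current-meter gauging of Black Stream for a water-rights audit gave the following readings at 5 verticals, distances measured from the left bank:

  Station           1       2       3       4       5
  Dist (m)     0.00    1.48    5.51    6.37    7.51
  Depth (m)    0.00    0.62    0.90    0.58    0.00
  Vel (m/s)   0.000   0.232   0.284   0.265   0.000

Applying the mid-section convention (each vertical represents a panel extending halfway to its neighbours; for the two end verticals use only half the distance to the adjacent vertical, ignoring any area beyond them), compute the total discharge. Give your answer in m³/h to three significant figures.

w_2 = (5.51 − 0.00)/2 = 2.755 m; q_2 = 0.232 × 0.62 × 2.755 = 0.3963 m³/s
w_3 = (6.37 − 1.48)/2 = 2.445 m; q_3 = 0.284 × 0.90 × 2.445 = 0.6249 m³/s
w_4 = (7.51 − 5.51)/2 = 1 m; q_4 = 0.265 × 0.58 × 1 = 0.1537 m³/s
Stations 1, 5 contribute zero (depth or velocity is 0).
Q = Σ qᵢ = 1.175 m³/s
= 1.175 × 3600 = 4230 m³/h

4230 m³/h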